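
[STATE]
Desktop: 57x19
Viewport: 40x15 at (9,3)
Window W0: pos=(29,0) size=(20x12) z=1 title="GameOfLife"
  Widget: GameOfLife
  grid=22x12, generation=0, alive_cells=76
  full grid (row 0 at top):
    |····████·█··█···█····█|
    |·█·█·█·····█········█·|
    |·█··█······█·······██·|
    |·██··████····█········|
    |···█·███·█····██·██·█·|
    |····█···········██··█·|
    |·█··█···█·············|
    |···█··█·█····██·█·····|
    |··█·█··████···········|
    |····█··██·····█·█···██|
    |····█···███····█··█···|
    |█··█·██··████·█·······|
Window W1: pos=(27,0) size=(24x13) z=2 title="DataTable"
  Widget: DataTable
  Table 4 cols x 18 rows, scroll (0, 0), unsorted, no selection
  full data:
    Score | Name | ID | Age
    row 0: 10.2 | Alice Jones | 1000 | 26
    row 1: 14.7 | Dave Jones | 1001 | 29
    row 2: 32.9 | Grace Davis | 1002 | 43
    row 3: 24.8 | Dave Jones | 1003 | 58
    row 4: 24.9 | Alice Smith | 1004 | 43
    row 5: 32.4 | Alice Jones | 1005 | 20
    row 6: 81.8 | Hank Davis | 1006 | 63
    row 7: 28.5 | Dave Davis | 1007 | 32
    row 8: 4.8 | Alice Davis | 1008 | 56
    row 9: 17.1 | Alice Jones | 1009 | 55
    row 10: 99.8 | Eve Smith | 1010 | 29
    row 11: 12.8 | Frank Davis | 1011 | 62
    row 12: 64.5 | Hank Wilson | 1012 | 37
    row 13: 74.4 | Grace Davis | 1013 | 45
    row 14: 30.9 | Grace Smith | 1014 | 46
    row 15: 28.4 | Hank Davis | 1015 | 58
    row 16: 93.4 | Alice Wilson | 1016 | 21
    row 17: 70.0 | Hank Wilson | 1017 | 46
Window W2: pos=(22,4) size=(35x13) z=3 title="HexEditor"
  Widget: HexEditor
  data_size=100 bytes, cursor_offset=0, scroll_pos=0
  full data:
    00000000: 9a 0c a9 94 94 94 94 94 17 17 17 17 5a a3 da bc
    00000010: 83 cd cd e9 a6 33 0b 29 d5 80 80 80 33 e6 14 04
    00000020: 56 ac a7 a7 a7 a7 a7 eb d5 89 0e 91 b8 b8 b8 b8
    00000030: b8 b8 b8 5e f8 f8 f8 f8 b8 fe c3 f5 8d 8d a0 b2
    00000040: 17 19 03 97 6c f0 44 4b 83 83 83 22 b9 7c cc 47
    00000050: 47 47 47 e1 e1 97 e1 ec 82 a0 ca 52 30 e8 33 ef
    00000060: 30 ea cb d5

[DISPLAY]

                  ┃Score│Name        │ID
             ┏━━━━━━━━━━━━━━━━━━━━━━━━━━
             ┃ HexEditor                
             ┠──────────────────────────
             ┃00000000  9A 0c a9 94 94 9
             ┃00000010  83 cd cd e9 a6 3
             ┃00000020  56 ac a7 a7 a7 a
             ┃00000030  b8 b8 b8 5e f8 f
             ┃00000040  17 19 03 97 6c f
             ┃00000050  47 47 47 e1 e1 9
             ┃00000060  30 ea cb d5     
             ┃                          
             ┃                          
             ┗━━━━━━━━━━━━━━━━━━━━━━━━━━
                                        


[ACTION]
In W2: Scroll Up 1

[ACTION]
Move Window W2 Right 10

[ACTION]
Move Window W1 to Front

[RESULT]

                  ┃Score│Name        │ID
             ┏━━━━┃─────┼────────────┼──
             ┃ Hex┃10.2 │Alice Jones │10
             ┠────┃14.7 │Dave Jones  │10
             ┃0000┃32.9 │Grace Davis │10
             ┃0000┃24.8 │Dave Jones  │10
             ┃0000┃24.9 │Alice Smith │10
             ┃0000┃32.4 │Alice Jones │10
             ┃0000┃81.8 │Hank Davis  │10
             ┃0000┗━━━━━━━━━━━━━━━━━━━━━
             ┃00000060  30 ea cb d5     
             ┃                          
             ┃                          
             ┗━━━━━━━━━━━━━━━━━━━━━━━━━━
                                        


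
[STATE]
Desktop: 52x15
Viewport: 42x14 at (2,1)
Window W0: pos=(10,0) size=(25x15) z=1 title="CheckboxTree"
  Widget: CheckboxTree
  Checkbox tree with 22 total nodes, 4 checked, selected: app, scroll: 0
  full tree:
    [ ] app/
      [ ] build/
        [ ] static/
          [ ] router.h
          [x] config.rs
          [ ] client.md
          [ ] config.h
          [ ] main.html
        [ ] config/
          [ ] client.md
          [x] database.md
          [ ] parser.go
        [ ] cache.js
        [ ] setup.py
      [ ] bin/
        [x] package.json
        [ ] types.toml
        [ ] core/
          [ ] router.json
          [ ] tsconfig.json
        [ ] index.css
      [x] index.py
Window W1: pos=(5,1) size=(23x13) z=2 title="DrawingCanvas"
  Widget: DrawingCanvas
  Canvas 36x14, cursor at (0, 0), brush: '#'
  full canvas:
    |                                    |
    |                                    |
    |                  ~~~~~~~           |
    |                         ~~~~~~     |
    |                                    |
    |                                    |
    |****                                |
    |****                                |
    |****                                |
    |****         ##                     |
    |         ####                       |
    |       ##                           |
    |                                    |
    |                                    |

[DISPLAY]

   ┏━━━━━━━━━━━━━━━━━━━━━┓      ┃         
   ┃ DrawingCanvas       ┃──────┨         
   ┠─────────────────────┨      ┃         
   ┃+                    ┃      ┃         
   ┃                     ┃      ┃         
   ┃                  ~~~┃.h    ┃         
   ┃                     ┃.rs   ┃         
   ┃                     ┃.md   ┃         
   ┃                     ┃.h    ┃         
   ┃****                 ┃tml   ┃         
   ┃****                 ┃      ┃         
   ┃****                 ┃.md   ┃         
   ┗━━━━━━━━━━━━━━━━━━━━━┛se.md ┃         
        ┗━━━━━━━━━━━━━━━━━━━━━━━┛         


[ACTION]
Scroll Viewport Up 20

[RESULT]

        ┏━━━━━━━━━━━━━━━━━━━━━━━┓         
   ┏━━━━━━━━━━━━━━━━━━━━━┓      ┃         
   ┃ DrawingCanvas       ┃──────┨         
   ┠─────────────────────┨      ┃         
   ┃+                    ┃      ┃         
   ┃                     ┃      ┃         
   ┃                  ~~~┃.h    ┃         
   ┃                     ┃.rs   ┃         
   ┃                     ┃.md   ┃         
   ┃                     ┃.h    ┃         
   ┃****                 ┃tml   ┃         
   ┃****                 ┃      ┃         
   ┃****                 ┃.md   ┃         
   ┗━━━━━━━━━━━━━━━━━━━━━┛se.md ┃         


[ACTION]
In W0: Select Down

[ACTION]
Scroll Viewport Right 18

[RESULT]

┏━━━━━━━━━━━━━━━━━━━━━━━┓                 
━━━━━━━━━━━━━━━━━┓      ┃                 
wingCanvas       ┃──────┨                 
─────────────────┨      ┃                 
                 ┃      ┃                 
                 ┃      ┃                 
              ~~~┃.h    ┃                 
                 ┃.rs   ┃                 
                 ┃.md   ┃                 
                 ┃.h    ┃                 
                 ┃tml   ┃                 
                 ┃      ┃                 
                 ┃.md   ┃                 
━━━━━━━━━━━━━━━━━┛se.md ┃                 


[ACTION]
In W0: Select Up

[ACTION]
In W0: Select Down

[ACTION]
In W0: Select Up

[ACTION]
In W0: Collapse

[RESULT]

┏━━━━━━━━━━━━━━━━━━━━━━━┓                 
━━━━━━━━━━━━━━━━━┓      ┃                 
wingCanvas       ┃──────┨                 
─────────────────┨      ┃                 
                 ┃      ┃                 
                 ┃      ┃                 
              ~~~┃      ┃                 
                 ┃      ┃                 
                 ┃      ┃                 
                 ┃      ┃                 
                 ┃      ┃                 
                 ┃      ┃                 
                 ┃      ┃                 
━━━━━━━━━━━━━━━━━┛      ┃                 


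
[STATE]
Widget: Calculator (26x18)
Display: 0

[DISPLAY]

                         0
┌───┬───┬───┬───┐         
│ 7 │ 8 │ 9 │ ÷ │         
├───┼───┼───┼───┤         
│ 4 │ 5 │ 6 │ × │         
├───┼───┼───┼───┤         
│ 1 │ 2 │ 3 │ - │         
├───┼───┼───┼───┤         
│ 0 │ . │ = │ + │         
├───┼───┼───┼───┤         
│ C │ MC│ MR│ M+│         
└───┴───┴───┴───┘         
                          
                          
                          
                          
                          
                          


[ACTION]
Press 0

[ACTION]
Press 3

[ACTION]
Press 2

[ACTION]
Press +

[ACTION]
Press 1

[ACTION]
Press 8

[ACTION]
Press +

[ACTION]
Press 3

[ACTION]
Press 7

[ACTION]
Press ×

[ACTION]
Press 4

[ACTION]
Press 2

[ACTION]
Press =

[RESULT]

                      3654
┌───┬───┬───┬───┐         
│ 7 │ 8 │ 9 │ ÷ │         
├───┼───┼───┼───┤         
│ 4 │ 5 │ 6 │ × │         
├───┼───┼───┼───┤         
│ 1 │ 2 │ 3 │ - │         
├───┼───┼───┼───┤         
│ 0 │ . │ = │ + │         
├───┼───┼───┼───┤         
│ C │ MC│ MR│ M+│         
└───┴───┴───┴───┘         
                          
                          
                          
                          
                          
                          


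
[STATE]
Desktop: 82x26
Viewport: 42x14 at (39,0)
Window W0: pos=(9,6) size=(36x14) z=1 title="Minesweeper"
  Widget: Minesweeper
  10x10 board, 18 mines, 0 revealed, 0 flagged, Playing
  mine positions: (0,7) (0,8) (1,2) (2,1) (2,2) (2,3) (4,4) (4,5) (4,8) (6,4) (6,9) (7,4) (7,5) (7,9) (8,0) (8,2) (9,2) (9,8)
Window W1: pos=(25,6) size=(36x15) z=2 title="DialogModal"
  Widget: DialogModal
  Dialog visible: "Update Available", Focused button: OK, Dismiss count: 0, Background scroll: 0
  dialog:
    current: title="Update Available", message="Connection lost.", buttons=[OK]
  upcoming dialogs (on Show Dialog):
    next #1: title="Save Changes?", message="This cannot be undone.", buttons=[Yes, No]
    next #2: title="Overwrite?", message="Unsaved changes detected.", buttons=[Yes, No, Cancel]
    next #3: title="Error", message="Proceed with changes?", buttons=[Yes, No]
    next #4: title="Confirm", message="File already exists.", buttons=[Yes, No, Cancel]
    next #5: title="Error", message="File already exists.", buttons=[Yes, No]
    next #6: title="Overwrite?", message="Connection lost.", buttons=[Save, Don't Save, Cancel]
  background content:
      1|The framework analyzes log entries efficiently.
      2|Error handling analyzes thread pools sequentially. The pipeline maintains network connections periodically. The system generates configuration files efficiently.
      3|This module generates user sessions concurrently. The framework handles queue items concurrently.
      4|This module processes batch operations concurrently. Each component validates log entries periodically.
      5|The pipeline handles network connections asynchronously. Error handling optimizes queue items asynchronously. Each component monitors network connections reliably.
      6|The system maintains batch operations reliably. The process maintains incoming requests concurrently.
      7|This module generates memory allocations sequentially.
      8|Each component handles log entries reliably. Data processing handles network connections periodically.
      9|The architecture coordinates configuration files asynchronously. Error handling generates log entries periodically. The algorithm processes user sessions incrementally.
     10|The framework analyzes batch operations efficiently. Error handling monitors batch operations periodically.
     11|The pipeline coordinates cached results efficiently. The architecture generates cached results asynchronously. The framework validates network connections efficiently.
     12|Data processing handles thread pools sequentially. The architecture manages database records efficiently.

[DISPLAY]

                                          
                                          
                                          
                                          
                                          
                                          
━━━━━━━━━━━━━━━━━━━━━┓                    
                     ┃                    
─────────────────────┨                    
 analyzes log entries┃                    
g analyzes thread poo┃                    
enerates user session┃                    
─────────────┐ operat┃                    
te Available │k conne┃                    


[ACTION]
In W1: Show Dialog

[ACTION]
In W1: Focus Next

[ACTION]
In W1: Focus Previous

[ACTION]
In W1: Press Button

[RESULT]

                                          
                                          
                                          
                                          
                                          
                                          
━━━━━━━━━━━━━━━━━━━━━┓                    
                     ┃                    
─────────────────────┨                    
 analyzes log entries┃                    
g analyzes thread poo┃                    
enerates user session┃                    
rocesses batch operat┃                    
handles network conne┃                    


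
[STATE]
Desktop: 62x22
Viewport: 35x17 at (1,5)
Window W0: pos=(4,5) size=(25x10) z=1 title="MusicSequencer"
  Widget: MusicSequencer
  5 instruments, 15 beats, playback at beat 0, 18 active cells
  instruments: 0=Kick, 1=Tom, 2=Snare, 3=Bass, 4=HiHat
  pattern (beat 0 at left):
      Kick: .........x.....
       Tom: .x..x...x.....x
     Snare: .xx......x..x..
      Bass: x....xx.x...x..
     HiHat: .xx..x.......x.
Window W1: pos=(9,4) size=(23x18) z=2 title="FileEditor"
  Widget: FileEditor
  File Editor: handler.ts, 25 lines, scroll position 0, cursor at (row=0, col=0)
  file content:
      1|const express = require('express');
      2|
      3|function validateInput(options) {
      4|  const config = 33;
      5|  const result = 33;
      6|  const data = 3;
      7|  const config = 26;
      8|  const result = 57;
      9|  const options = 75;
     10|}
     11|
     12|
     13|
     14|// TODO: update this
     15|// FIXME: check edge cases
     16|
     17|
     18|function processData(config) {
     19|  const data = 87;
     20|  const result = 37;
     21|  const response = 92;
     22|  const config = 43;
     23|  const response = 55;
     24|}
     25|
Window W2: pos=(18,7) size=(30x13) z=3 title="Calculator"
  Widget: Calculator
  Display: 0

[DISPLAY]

   ┏━━━━┃ FileEditor          ┃    
   ┃ Mus┠─────────────────────┨    
   ┠────┃█onst ex┏━━━━━━━━━━━━━━━━━
   ┃    ┃        ┃ Calculator      
   ┃  Ki┃function┠─────────────────
   ┃   T┃  const ┃                 
   ┃ Sna┃  const ┃┌───┬───┬───┬───┐
   ┃  Ba┃  const ┃│ 7 │ 8 │ 9 │ ÷ │
   ┃ HiH┃  const ┃├───┼───┼───┼───┤
   ┗━━━━┃  const ┃│ 4 │ 5 │ 6 │ × │
        ┃  const ┃├───┼───┼───┼───┤
        ┃}       ┃│ 1 │ 2 │ 3 │ - │
        ┃        ┃├───┼───┼───┼───┤
        ┃        ┃│ 0 │ . │ = │ + │
        ┃        ┗━━━━━━━━━━━━━━━━━
        ┃// TODO: update this▼┃    
        ┗━━━━━━━━━━━━━━━━━━━━━┛    


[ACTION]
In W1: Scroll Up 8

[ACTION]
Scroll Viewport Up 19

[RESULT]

                                   
                                   
                                   
                                   
        ┏━━━━━━━━━━━━━━━━━━━━━┓    
   ┏━━━━┃ FileEditor          ┃    
   ┃ Mus┠─────────────────────┨    
   ┠────┃█onst ex┏━━━━━━━━━━━━━━━━━
   ┃    ┃        ┃ Calculator      
   ┃  Ki┃function┠─────────────────
   ┃   T┃  const ┃                 
   ┃ Sna┃  const ┃┌───┬───┬───┬───┐
   ┃  Ba┃  const ┃│ 7 │ 8 │ 9 │ ÷ │
   ┃ HiH┃  const ┃├───┼───┼───┼───┤
   ┗━━━━┃  const ┃│ 4 │ 5 │ 6 │ × │
        ┃  const ┃├───┼───┼───┼───┤
        ┃}       ┃│ 1 │ 2 │ 3 │ - │


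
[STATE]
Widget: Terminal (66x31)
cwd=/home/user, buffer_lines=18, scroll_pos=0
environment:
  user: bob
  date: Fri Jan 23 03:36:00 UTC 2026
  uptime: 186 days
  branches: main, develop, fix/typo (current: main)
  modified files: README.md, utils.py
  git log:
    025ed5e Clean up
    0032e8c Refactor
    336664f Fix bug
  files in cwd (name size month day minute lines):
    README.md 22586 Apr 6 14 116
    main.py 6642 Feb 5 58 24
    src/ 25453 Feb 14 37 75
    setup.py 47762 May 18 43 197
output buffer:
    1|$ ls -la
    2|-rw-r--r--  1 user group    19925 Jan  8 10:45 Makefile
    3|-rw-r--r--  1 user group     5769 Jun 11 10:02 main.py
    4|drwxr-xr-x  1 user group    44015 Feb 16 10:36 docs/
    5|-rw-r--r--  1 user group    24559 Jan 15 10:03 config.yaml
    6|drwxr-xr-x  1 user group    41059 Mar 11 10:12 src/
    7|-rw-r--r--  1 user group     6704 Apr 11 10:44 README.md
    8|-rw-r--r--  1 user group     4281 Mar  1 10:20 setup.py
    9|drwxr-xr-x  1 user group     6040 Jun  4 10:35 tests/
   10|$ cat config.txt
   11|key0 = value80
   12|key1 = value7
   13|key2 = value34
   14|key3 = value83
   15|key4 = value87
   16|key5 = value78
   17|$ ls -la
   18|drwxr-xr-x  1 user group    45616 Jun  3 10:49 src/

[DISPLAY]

$ ls -la                                                          
-rw-r--r--  1 user group    19925 Jan  8 10:45 Makefile           
-rw-r--r--  1 user group     5769 Jun 11 10:02 main.py            
drwxr-xr-x  1 user group    44015 Feb 16 10:36 docs/              
-rw-r--r--  1 user group    24559 Jan 15 10:03 config.yaml        
drwxr-xr-x  1 user group    41059 Mar 11 10:12 src/               
-rw-r--r--  1 user group     6704 Apr 11 10:44 README.md          
-rw-r--r--  1 user group     4281 Mar  1 10:20 setup.py           
drwxr-xr-x  1 user group     6040 Jun  4 10:35 tests/             
$ cat config.txt                                                  
key0 = value80                                                    
key1 = value7                                                     
key2 = value34                                                    
key3 = value83                                                    
key4 = value87                                                    
key5 = value78                                                    
$ ls -la                                                          
drwxr-xr-x  1 user group    45616 Jun  3 10:49 src/               
$ █                                                               
                                                                  
                                                                  
                                                                  
                                                                  
                                                                  
                                                                  
                                                                  
                                                                  
                                                                  
                                                                  
                                                                  
                                                                  


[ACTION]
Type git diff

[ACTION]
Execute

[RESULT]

$ ls -la                                                          
-rw-r--r--  1 user group    19925 Jan  8 10:45 Makefile           
-rw-r--r--  1 user group     5769 Jun 11 10:02 main.py            
drwxr-xr-x  1 user group    44015 Feb 16 10:36 docs/              
-rw-r--r--  1 user group    24559 Jan 15 10:03 config.yaml        
drwxr-xr-x  1 user group    41059 Mar 11 10:12 src/               
-rw-r--r--  1 user group     6704 Apr 11 10:44 README.md          
-rw-r--r--  1 user group     4281 Mar  1 10:20 setup.py           
drwxr-xr-x  1 user group     6040 Jun  4 10:35 tests/             
$ cat config.txt                                                  
key0 = value80                                                    
key1 = value7                                                     
key2 = value34                                                    
key3 = value83                                                    
key4 = value87                                                    
key5 = value78                                                    
$ ls -la                                                          
drwxr-xr-x  1 user group    45616 Jun  3 10:49 src/               
$ git diff                                                        
diff --git a/main.py b/main.py                                    
--- a/main.py                                                     
+++ b/main.py                                                     
@@ -1,3 +1,4 @@                                                   
+# updated                                                        
 import sys                                                       
$ █                                                               
                                                                  
                                                                  
                                                                  
                                                                  
                                                                  


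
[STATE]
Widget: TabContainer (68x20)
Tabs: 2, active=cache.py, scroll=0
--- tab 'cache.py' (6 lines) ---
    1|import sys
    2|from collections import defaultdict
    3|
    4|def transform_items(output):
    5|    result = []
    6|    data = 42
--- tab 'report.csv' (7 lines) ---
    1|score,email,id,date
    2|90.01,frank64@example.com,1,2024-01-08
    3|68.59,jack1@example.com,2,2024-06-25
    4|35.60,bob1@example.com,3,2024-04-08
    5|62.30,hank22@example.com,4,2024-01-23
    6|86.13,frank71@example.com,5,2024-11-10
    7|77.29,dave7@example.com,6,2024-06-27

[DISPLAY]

[cache.py]│ report.csv                                              
────────────────────────────────────────────────────────────────────
import sys                                                          
from collections import defaultdict                                 
                                                                    
def transform_items(output):                                        
    result = []                                                     
    data = 42                                                       
                                                                    
                                                                    
                                                                    
                                                                    
                                                                    
                                                                    
                                                                    
                                                                    
                                                                    
                                                                    
                                                                    
                                                                    


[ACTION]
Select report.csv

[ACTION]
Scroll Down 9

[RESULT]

 cache.py │[report.csv]                                             
────────────────────────────────────────────────────────────────────
77.29,dave7@example.com,6,2024-06-27                                
                                                                    
                                                                    
                                                                    
                                                                    
                                                                    
                                                                    
                                                                    
                                                                    
                                                                    
                                                                    
                                                                    
                                                                    
                                                                    
                                                                    
                                                                    
                                                                    
                                                                    


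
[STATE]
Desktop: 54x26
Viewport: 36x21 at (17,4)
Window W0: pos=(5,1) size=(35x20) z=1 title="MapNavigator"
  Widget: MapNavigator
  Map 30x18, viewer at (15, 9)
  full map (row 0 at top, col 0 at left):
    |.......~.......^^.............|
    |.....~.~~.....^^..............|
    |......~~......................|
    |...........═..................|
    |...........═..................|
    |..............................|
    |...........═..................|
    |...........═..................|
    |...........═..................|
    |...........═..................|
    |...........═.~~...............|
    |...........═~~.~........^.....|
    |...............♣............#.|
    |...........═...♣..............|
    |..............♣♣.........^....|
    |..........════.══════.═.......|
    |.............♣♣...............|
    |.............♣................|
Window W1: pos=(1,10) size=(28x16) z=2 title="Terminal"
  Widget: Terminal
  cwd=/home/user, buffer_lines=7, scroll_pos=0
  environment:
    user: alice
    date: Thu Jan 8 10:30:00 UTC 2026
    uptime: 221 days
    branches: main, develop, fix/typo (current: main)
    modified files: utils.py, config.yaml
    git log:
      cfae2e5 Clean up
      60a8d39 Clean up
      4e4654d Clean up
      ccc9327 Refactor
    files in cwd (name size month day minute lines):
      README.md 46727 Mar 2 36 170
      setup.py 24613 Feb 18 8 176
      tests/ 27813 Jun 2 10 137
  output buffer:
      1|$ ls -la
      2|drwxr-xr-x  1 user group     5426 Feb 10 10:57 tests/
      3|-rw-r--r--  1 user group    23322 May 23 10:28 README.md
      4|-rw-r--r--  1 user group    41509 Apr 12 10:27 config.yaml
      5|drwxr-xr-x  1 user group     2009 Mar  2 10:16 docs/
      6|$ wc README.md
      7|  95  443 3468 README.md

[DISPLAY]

....^^..............  ┃             
....................  ┃             
.═..................  ┃             
.═..................  ┃             
....................  ┃             
.═..................  ┃             
━━━━━━━━━━━┓........  ┃             
           ┃........  ┃             
───────────┨........  ┃             
           ┃........  ┃             
ser group  ┃..^.....  ┃             
ser group  ┃......#.  ┃             
ser group  ┃........  ┃             
ser group  ┃...^....  ┃             
           ┃═.......  ┃             
README.md  ┃........  ┃             
           ┃━━━━━━━━━━┛             
           ┃                        
           ┃                        
           ┃                        
           ┃                        


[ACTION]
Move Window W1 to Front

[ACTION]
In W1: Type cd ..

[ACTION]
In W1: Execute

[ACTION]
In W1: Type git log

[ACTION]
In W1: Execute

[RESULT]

....^^..............  ┃             
....................  ┃             
.═..................  ┃             
.═..................  ┃             
....................  ┃             
.═..................  ┃             
━━━━━━━━━━━┓........  ┃             
           ┃........  ┃             
───────────┨........  ┃             
ser group  ┃........  ┃             
ser group  ┃..^.....  ┃             
           ┃......#.  ┃             
README.md  ┃........  ┃             
           ┃...^....  ┃             
           ┃═.......  ┃             
           ┃........  ┃             
p          ┃━━━━━━━━━━┛             
p          ┃                        
p          ┃                        
r          ┃                        
           ┃                        


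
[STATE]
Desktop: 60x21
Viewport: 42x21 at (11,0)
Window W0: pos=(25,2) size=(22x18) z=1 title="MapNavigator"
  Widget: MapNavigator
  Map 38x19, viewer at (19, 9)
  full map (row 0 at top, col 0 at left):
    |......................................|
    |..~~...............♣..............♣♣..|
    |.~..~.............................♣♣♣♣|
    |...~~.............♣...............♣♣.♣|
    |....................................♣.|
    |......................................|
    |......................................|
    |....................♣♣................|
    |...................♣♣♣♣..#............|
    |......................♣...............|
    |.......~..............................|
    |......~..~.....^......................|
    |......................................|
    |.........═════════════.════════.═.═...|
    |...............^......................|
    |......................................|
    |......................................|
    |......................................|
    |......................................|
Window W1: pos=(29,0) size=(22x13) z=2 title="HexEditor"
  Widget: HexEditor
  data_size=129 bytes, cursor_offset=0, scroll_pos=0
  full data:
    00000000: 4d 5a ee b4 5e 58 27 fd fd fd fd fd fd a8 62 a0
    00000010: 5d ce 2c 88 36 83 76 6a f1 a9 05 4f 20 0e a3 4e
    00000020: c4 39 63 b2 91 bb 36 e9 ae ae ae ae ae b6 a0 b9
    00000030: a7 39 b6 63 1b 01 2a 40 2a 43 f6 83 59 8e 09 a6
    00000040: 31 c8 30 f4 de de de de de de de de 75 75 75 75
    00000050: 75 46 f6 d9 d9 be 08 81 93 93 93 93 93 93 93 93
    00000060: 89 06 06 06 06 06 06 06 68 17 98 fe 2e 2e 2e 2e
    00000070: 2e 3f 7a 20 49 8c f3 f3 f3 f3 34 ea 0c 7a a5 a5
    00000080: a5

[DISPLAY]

                  ┏━━━━━━━━━━━━━━━━━━━━┓  
                  ┃ HexEditor          ┃  
              ┏━━━┠────────────────────┨  
              ┃ Ma┃00000000  4D 5a ee b┃  
              ┠───┃00000010  5d ce 2c 8┃  
              ┃...┃00000020  c4 39 63 b┃  
              ┃...┃00000030  a7 39 b6 6┃  
              ┃...┃00000040  31 c8 30 f┃  
              ┃...┃00000050  75 46 f6 d┃  
              ┃...┃00000060  89 06 06 0┃  
              ┃...┃00000070  2e 3f 7a 2┃  
              ┃...┃00000080  a5        ┃  
              ┃...┗━━━━━━━━━━━━━━━━━━━━┛  
              ┃....................┃      
              ┃~.....^.............┃      
              ┃....................┃      
              ┃═════════════.══════┃      
              ┃......^.............┃      
              ┃....................┃      
              ┗━━━━━━━━━━━━━━━━━━━━┛      
                                          


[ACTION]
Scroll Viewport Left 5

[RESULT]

                       ┏━━━━━━━━━━━━━━━━━━
                       ┃ HexEditor        
                   ┏━━━┠──────────────────
                   ┃ Ma┃00000000  4D 5a ee
                   ┠───┃00000010  5d ce 2c
                   ┃...┃00000020  c4 39 63
                   ┃...┃00000030  a7 39 b6
                   ┃...┃00000040  31 c8 30
                   ┃...┃00000050  75 46 f6
                   ┃...┃00000060  89 06 06
                   ┃...┃00000070  2e 3f 7a
                   ┃...┃00000080  a5      
                   ┃...┗━━━━━━━━━━━━━━━━━━
                   ┃....................┃ 
                   ┃~.....^.............┃ 
                   ┃....................┃ 
                   ┃═════════════.══════┃ 
                   ┃......^.............┃ 
                   ┃....................┃ 
                   ┗━━━━━━━━━━━━━━━━━━━━┛ 
                                          


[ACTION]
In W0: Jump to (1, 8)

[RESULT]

                       ┏━━━━━━━━━━━━━━━━━━
                       ┃ HexEditor        
                   ┏━━━┠──────────────────
                   ┃ Ma┃00000000  4D 5a ee
                   ┠───┃00000010  5d ce 2c
                   ┃   ┃00000020  c4 39 63
                   ┃   ┃00000030  a7 39 b6
                   ┃   ┃00000040  31 c8 30
                   ┃   ┃00000050  75 46 f6
                   ┃   ┃00000060  89 06 06
                   ┃   ┃00000070  2e 3f 7a
                   ┃   ┃00000080  a5      
                   ┃   ┗━━━━━━━━━━━━━━━━━━
                   ┃         ...........┃ 
                   ┃         .......~...┃ 
                   ┃         ......~..~.┃ 
                   ┃         ...........┃ 
                   ┃         .........══┃ 
                   ┃         ...........┃ 
                   ┗━━━━━━━━━━━━━━━━━━━━┛ 
                                          


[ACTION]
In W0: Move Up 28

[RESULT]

                       ┏━━━━━━━━━━━━━━━━━━
                       ┃ HexEditor        
                   ┏━━━┠──────────────────
                   ┃ Ma┃00000000  4D 5a ee
                   ┠───┃00000010  5d ce 2c
                   ┃   ┃00000020  c4 39 63
                   ┃   ┃00000030  a7 39 b6
                   ┃   ┃00000040  31 c8 30
                   ┃   ┃00000050  75 46 f6
                   ┃   ┃00000060  89 06 06
                   ┃   ┃00000070  2e 3f 7a
                   ┃   ┃00000080  a5      
                   ┃   ┗━━━━━━━━━━━━━━━━━━
                   ┃         ..~~.......┃ 
                   ┃         .~..~......┃ 
                   ┃         ...~~......┃ 
                   ┃         ...........┃ 
                   ┃         ...........┃ 
                   ┃         ...........┃ 
                   ┗━━━━━━━━━━━━━━━━━━━━┛ 
                                          


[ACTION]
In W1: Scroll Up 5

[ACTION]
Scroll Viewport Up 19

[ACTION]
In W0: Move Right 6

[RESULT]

                       ┏━━━━━━━━━━━━━━━━━━
                       ┃ HexEditor        
                   ┏━━━┠──────────────────
                   ┃ Ma┃00000000  4D 5a ee
                   ┠───┃00000010  5d ce 2c
                   ┃   ┃00000020  c4 39 63
                   ┃   ┃00000030  a7 39 b6
                   ┃   ┃00000040  31 c8 30
                   ┃   ┃00000050  75 46 f6
                   ┃   ┃00000060  89 06 06
                   ┃   ┃00000070  2e 3f 7a
                   ┃   ┃00000080  a5      
                   ┃   ┗━━━━━━━━━━━━━━━━━━
                   ┃   ..~~.............┃ 
                   ┃   .~..~............┃ 
                   ┃   ...~~............┃ 
                   ┃   .................┃ 
                   ┃   .................┃ 
                   ┃   .................┃ 
                   ┗━━━━━━━━━━━━━━━━━━━━┛ 
                                          


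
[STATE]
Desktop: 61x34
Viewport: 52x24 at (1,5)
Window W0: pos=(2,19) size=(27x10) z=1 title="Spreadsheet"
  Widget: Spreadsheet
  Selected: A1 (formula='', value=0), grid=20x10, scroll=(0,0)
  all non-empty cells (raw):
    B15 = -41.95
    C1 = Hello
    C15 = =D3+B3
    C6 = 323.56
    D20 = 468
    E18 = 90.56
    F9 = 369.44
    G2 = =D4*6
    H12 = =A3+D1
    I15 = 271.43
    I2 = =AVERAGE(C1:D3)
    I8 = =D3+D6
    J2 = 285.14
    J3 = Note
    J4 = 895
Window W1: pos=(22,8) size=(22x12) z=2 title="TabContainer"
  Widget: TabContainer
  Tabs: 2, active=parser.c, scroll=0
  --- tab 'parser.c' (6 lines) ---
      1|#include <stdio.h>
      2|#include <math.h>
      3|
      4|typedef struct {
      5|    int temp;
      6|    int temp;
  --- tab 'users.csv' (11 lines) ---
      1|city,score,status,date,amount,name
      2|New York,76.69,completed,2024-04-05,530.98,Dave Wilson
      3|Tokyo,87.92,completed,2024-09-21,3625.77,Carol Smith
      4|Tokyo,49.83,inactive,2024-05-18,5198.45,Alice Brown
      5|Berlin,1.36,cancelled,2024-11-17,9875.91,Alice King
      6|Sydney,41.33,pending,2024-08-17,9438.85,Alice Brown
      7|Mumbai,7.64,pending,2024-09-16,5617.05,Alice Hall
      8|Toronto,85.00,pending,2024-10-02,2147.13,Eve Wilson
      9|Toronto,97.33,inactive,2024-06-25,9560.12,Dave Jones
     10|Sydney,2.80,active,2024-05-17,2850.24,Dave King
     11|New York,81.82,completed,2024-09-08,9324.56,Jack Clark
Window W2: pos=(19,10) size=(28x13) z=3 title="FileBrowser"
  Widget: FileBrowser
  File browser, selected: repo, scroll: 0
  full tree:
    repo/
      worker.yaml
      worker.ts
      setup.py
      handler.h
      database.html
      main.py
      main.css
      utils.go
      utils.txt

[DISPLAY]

                                                    
                                                    
                                                    
                     ┏━━━━━━━━━━━━━━━━━━━━┓         
                     ┃ TabContainer       ┃         
                  ┏━━━━━━━━━━━━━━━━━━━━━━━━━━┓      
                  ┃ FileBrowser              ┃      
                  ┠──────────────────────────┨      
                  ┃> [-] repo/               ┃      
                  ┃    worker.yaml           ┃      
                  ┃    worker.ts             ┃      
                  ┃    setup.py              ┃      
                  ┃    handler.h             ┃      
                  ┃    database.html         ┃      
 ┏━━━━━━━━━━━━━━━━┃    main.py               ┃      
 ┃ Spreadsheet    ┃    main.css              ┃      
 ┠────────────────┃    utils.go              ┃      
 ┃A1:             ┗━━━━━━━━━━━━━━━━━━━━━━━━━━┛      
 ┃       A       B       C ┃                        
 ┃-------------------------┃                        
 ┃  1      [0]       0Hello┃                        
 ┃  2        0       0     ┃                        
 ┃  3        0       0     ┃                        
 ┗━━━━━━━━━━━━━━━━━━━━━━━━━┛                        


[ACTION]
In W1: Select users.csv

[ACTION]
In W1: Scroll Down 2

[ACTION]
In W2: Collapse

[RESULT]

                                                    
                                                    
                                                    
                     ┏━━━━━━━━━━━━━━━━━━━━┓         
                     ┃ TabContainer       ┃         
                  ┏━━━━━━━━━━━━━━━━━━━━━━━━━━┓      
                  ┃ FileBrowser              ┃      
                  ┠──────────────────────────┨      
                  ┃> [+] repo/               ┃      
                  ┃                          ┃      
                  ┃                          ┃      
                  ┃                          ┃      
                  ┃                          ┃      
                  ┃                          ┃      
 ┏━━━━━━━━━━━━━━━━┃                          ┃      
 ┃ Spreadsheet    ┃                          ┃      
 ┠────────────────┃                          ┃      
 ┃A1:             ┗━━━━━━━━━━━━━━━━━━━━━━━━━━┛      
 ┃       A       B       C ┃                        
 ┃-------------------------┃                        
 ┃  1      [0]       0Hello┃                        
 ┃  2        0       0     ┃                        
 ┃  3        0       0     ┃                        
 ┗━━━━━━━━━━━━━━━━━━━━━━━━━┛                        


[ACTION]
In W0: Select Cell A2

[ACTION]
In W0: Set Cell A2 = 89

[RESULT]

                                                    
                                                    
                                                    
                     ┏━━━━━━━━━━━━━━━━━━━━┓         
                     ┃ TabContainer       ┃         
                  ┏━━━━━━━━━━━━━━━━━━━━━━━━━━┓      
                  ┃ FileBrowser              ┃      
                  ┠──────────────────────────┨      
                  ┃> [+] repo/               ┃      
                  ┃                          ┃      
                  ┃                          ┃      
                  ┃                          ┃      
                  ┃                          ┃      
                  ┃                          ┃      
 ┏━━━━━━━━━━━━━━━━┃                          ┃      
 ┃ Spreadsheet    ┃                          ┃      
 ┠────────────────┃                          ┃      
 ┃A2: 89          ┗━━━━━━━━━━━━━━━━━━━━━━━━━━┛      
 ┃       A       B       C ┃                        
 ┃-------------------------┃                        
 ┃  1        0       0Hello┃                        
 ┃  2     [89]       0     ┃                        
 ┃  3        0       0     ┃                        
 ┗━━━━━━━━━━━━━━━━━━━━━━━━━┛                        
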